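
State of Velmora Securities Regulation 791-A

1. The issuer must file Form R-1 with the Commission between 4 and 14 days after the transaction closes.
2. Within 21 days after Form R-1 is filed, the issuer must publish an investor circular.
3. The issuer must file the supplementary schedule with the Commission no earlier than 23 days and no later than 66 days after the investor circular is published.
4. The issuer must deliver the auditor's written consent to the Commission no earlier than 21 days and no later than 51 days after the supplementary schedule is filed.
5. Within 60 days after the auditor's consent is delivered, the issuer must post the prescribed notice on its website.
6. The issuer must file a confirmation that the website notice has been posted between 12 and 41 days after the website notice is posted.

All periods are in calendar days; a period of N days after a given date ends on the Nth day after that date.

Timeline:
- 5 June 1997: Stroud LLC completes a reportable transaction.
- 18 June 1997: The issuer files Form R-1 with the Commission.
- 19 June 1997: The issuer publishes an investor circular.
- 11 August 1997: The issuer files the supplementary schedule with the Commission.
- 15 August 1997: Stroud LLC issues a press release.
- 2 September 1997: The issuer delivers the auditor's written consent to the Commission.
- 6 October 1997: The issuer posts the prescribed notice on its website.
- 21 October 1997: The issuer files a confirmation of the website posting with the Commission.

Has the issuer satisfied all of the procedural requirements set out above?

Yes

Step 1: the window is 4–14 days after 5 June 1997 (when the transaction closes), so 9 June 1997 through 19 June 1997; 18 June 1997 falls inside that range.
Step 2: 21 days after 18 June 1997 (when Form R-1 is filed) is 9 July 1997; 19 June 1997 is within that limit.
Step 3: the window is 23–66 days after 19 June 1997 (when the investor circular is published), so 12 July 1997 through 24 August 1997; done 11 August 1997 — within the window.
Step 4: the window is 21–51 days after 11 August 1997 (when the supplementary schedule is filed), so 1 September 1997 through 1 October 1997; 2 September 1997 falls inside that range.
Step 5: 60 days after 2 September 1997 (when the auditor's consent is delivered) is 1 November 1997; done 6 October 1997 — timely.
Step 6: the window is 12–41 days after 6 October 1997 (when the website notice is posted), so 18 October 1997 through 16 November 1997; 21 October 1997 falls inside that range.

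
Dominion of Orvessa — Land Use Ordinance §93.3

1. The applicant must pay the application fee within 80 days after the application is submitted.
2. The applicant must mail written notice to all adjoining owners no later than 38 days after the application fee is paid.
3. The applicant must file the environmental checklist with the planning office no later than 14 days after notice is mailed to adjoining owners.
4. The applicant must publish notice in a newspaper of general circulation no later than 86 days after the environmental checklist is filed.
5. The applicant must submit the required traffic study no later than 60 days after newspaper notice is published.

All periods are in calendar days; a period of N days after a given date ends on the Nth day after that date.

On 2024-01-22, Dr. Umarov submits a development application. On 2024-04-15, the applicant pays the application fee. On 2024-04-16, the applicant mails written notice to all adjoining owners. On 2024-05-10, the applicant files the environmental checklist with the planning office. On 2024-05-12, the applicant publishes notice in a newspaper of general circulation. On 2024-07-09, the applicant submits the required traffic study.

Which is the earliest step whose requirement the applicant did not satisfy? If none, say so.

Step 1

Step 1: 80 days after 2024-01-22 (when the application is submitted) is 2024-04-11; 2024-04-15 misses that deadline by 4 days.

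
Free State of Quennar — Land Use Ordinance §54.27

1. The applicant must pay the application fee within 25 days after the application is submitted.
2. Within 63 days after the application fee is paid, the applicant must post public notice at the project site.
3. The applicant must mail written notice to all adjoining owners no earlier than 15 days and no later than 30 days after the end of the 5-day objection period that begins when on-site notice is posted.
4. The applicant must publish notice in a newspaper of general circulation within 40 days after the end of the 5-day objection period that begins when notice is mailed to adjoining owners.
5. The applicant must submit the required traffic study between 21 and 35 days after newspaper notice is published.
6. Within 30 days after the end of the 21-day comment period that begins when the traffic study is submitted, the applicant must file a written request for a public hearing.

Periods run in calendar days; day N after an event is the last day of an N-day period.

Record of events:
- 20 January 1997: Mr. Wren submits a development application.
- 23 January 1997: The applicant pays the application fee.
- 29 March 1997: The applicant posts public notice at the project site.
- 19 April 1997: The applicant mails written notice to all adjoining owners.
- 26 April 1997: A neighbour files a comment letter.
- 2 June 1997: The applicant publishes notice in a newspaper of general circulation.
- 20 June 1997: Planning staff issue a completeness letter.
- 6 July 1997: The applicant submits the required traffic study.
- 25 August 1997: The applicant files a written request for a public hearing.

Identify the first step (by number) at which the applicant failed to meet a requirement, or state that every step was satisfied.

Step 2

(1) due by 20 January 1997 + 25 days = 14 February 1997; done 23 January 1997 — timely.
(2) due by 23 January 1997 + 63 days = 27 March 1997; done 29 March 1997 — 2 days late.
That is the first point of non-compliance.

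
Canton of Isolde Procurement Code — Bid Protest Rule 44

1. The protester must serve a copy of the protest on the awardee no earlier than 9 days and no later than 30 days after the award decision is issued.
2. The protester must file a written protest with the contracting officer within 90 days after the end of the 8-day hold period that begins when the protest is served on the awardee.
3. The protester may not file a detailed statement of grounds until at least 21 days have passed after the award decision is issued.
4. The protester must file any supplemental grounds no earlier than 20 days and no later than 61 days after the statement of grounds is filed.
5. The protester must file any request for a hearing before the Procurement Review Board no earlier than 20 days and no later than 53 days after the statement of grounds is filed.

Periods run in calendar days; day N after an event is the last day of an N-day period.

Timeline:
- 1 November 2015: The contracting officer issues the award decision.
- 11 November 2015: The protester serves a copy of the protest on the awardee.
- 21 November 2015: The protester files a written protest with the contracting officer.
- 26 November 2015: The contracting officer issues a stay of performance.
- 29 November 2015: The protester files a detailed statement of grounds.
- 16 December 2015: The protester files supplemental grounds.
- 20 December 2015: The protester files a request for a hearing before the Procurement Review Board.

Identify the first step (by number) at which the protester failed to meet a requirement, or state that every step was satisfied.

(1) the permitted window runs from 1 November 2015 + 9 = 10 November 2015 to 1 November 2015 + 30 = 1 December 2015; done 11 November 2015, which is between those dates.
(2) due by 19 November 2015 + 90 days = 17 February 2016; completed 21 November 2015, before the deadline.
(3) permitted from 1 November 2015 + 21 days = 22 November 2015 onward; done 29 November 2015 — permitted.
(4) the permitted window runs from 29 November 2015 + 20 = 19 December 2015 to 29 November 2015 + 61 = 29 January 2016; 16 December 2015 is 3 days too early.
The procedure was therefore not followed at step 4.

Step 4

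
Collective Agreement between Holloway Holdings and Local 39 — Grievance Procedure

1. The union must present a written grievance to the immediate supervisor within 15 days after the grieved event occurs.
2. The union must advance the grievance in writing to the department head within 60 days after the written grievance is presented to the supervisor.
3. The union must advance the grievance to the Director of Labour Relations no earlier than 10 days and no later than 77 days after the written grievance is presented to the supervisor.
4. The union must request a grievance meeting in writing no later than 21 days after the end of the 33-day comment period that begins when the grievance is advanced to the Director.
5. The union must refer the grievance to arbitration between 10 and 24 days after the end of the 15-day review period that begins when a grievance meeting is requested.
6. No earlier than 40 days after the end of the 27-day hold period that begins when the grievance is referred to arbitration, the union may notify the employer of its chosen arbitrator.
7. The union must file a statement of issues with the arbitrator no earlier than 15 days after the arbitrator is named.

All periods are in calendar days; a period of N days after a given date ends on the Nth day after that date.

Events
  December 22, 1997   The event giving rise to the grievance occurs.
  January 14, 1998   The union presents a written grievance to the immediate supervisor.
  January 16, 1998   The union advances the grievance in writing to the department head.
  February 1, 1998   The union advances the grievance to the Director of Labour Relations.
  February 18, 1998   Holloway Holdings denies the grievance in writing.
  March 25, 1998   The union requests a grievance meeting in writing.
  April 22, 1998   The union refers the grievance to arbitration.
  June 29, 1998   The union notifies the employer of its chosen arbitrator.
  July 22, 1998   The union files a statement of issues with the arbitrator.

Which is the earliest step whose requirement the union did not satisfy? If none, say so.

(1) due by December 22, 1997 + 15 days = January 6, 1998; not done until January 14, 1998, 8 days after the deadline.
The procedure was therefore not followed at step 1.

Step 1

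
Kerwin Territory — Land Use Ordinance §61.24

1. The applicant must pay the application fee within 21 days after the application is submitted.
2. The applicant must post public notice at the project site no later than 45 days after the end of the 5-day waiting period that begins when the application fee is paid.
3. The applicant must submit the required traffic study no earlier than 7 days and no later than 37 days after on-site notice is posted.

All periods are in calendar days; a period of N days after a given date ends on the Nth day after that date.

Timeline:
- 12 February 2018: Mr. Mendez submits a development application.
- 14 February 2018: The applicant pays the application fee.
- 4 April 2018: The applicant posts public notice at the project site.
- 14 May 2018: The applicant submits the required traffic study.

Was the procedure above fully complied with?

No

Step 1 — counting 21 days from 12 February 2018 (when the application is submitted) gives a deadline of 5 March 2018; completed 14 February 2018, before the deadline.
Step 2 — counting 45 days from 19 February 2018 (end of the 5-day waiting period, which began when the application fee is paid on 14 February 2018) gives a deadline of 5 April 2018; completed 4 April 2018, before the deadline.
Step 3 — 7 and 37 days from 4 April 2018 (when on-site notice is posted) are 11 April 2018 and 11 May 2018 respectively; 14 May 2018 is 3 days past the end of the window.
The analysis stops there.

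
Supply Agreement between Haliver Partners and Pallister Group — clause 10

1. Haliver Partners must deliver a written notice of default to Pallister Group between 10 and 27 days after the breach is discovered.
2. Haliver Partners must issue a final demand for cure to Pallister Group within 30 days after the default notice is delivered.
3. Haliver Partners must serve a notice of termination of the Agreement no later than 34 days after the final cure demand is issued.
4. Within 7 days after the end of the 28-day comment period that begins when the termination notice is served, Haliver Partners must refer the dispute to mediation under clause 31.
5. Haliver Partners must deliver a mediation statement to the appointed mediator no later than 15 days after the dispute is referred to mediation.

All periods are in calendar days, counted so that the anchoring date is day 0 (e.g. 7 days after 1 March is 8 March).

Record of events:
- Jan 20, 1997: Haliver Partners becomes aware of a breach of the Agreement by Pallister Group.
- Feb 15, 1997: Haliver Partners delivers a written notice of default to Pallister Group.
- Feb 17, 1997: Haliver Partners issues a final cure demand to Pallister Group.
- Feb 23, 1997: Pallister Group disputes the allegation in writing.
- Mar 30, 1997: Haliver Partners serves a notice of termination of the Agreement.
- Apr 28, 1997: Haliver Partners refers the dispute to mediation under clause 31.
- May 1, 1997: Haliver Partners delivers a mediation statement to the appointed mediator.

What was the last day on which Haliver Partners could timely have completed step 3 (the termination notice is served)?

Step 3 runs from Feb 17, 1997, when the final cure demand is issued. 34 days after Feb 17, 1997 is Mar 23, 1997.

Mar 23, 1997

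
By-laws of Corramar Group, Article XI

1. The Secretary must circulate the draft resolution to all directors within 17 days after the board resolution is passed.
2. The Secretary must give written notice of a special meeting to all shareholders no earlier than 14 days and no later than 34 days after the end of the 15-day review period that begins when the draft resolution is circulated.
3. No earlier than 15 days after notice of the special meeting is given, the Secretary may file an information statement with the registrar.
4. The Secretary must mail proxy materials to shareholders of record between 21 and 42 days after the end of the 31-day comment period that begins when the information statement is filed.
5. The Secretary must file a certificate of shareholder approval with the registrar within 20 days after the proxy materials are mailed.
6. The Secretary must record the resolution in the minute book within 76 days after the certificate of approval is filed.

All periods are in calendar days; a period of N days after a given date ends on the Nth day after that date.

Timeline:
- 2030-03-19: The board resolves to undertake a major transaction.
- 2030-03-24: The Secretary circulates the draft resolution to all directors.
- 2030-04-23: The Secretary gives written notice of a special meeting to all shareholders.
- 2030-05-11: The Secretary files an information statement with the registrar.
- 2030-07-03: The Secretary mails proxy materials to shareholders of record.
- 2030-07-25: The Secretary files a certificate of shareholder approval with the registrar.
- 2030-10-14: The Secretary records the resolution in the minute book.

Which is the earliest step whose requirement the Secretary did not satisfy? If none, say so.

Step 5

Step 1: 17 days after 2030-03-19 (when the board resolution is passed) is 2030-04-05; 2030-03-24 is within that limit.
Step 2: the window is 14–34 days after 2030-04-08 (end of the 15-day review period, which began when the draft resolution is circulated on 2030-03-24), so 2030-04-22 through 2030-05-12; done 2030-04-23 — within the window.
Step 3: the earliest permitted date is 15 days after 2030-04-23 (when notice of the special meeting is given), i.e. 2030-05-08; done 2030-05-11 — permitted.
Step 4: the window is 21–42 days after 2030-06-11 (end of the 31-day comment period, which began when the information statement is filed on 2030-05-11), so 2030-07-02 through 2030-07-23; done 2030-07-03 — within the window.
Step 5: 20 days after 2030-07-03 (when the proxy materials are mailed) is 2030-07-23; done 2030-07-25 — 2 days late.
The analysis stops there.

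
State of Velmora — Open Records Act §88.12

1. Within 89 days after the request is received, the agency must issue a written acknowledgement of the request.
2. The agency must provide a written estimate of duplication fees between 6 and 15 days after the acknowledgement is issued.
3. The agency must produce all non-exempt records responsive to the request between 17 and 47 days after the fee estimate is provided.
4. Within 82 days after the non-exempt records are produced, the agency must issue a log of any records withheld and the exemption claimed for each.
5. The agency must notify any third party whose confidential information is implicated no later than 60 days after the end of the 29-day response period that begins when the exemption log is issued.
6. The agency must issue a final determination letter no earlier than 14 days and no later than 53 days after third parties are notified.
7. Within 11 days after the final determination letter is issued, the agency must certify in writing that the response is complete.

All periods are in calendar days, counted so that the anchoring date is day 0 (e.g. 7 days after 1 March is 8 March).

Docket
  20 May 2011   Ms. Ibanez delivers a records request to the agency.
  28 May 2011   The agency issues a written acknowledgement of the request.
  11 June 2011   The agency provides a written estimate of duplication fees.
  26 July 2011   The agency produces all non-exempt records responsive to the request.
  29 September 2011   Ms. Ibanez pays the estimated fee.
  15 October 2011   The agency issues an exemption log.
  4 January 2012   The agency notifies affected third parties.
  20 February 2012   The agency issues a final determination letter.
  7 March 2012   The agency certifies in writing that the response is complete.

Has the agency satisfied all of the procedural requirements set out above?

(1) due by 20 May 2011 + 89 days = 17 August 2011; 28 May 2011 is within that limit.
(2) the permitted window runs from 28 May 2011 + 6 = 3 June 2011 to 28 May 2011 + 15 = 12 June 2011; 11 June 2011 falls inside that range.
(3) the permitted window runs from 11 June 2011 + 17 = 28 June 2011 to 11 June 2011 + 47 = 28 July 2011; done 26 July 2011 — within the window.
(4) due by 26 July 2011 + 82 days = 16 October 2011; done 15 October 2011 — timely.
(5) due by 13 November 2011 + 60 days = 12 January 2012; completed 4 January 2012, before the deadline.
(6) the permitted window runs from 4 January 2012 + 14 = 18 January 2012 to 4 January 2012 + 53 = 26 February 2012; done 20 February 2012 — within the window.
(7) due by 20 February 2012 + 11 days = 2 March 2012; 7 March 2012 misses that deadline by 5 days.

No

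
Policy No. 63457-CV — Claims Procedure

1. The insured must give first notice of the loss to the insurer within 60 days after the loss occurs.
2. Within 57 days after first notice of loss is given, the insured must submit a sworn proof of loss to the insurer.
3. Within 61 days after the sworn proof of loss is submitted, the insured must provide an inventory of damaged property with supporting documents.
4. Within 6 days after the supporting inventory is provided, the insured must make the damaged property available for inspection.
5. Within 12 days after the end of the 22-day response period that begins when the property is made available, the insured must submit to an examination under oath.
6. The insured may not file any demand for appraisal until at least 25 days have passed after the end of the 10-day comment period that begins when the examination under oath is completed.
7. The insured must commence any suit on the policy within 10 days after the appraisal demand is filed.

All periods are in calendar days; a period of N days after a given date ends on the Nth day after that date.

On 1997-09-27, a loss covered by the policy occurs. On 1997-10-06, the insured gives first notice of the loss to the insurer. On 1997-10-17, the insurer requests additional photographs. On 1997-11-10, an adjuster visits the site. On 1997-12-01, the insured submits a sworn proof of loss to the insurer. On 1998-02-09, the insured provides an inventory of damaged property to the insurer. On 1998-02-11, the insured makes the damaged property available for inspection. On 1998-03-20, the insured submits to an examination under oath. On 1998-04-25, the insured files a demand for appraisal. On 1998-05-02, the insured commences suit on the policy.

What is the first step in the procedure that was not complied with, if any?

Step 1 — counting 60 days from 1997-09-27 (when the loss occurs) gives a deadline of 1997-11-26; completed 1997-10-06, before the deadline.
Step 2 — counting 57 days from 1997-10-06 (when first notice of loss is given) gives a deadline of 1997-12-02; 1997-12-01 is within that limit.
Step 3 — counting 61 days from 1997-12-01 (when the sworn proof of loss is submitted) gives a deadline of 1998-01-31; done 1998-02-09 — 9 days late.

Step 3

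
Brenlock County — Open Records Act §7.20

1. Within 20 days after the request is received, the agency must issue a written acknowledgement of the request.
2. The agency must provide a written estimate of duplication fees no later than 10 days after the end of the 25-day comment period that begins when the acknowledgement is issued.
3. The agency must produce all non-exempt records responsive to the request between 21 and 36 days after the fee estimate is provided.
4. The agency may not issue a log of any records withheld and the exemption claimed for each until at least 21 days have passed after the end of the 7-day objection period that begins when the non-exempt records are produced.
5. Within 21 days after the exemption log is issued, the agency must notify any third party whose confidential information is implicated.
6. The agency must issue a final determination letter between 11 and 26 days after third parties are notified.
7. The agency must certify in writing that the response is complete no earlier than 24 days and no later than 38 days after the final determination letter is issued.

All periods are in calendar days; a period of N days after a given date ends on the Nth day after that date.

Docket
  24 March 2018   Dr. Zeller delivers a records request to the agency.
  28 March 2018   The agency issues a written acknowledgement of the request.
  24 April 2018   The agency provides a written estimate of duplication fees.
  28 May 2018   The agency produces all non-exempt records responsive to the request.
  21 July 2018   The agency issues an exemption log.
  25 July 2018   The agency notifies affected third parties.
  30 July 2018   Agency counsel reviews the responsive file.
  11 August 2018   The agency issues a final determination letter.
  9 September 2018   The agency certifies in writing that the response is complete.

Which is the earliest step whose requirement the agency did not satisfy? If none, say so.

Step 1 — counting 20 days from 24 March 2018 (when the request is received) gives a deadline of 13 April 2018; 28 March 2018 is within that limit.
Step 2 — counting 10 days from 22 April 2018 (end of the 25-day comment period, which began when the acknowledgement is issued on 28 March 2018) gives a deadline of 2 May 2018; completed 24 April 2018, before the deadline.
Step 3 — 21 and 36 days from 24 April 2018 (when the fee estimate is provided) are 15 May 2018 and 30 May 2018 respectively; 28 May 2018 falls inside that range.
Step 4 — must wait 21 days from 4 June 2018 (end of the 7-day objection period, which began when the non-exempt records are produced on 28 May 2018), so not before 25 June 2018; 21 July 2018 is on or after that date.
Step 5 — counting 21 days from 21 July 2018 (when the exemption log is issued) gives a deadline of 11 August 2018; completed 25 July 2018, before the deadline.
Step 6 — 11 and 26 days from 25 July 2018 (when third parties are notified) are 5 August 2018 and 20 August 2018 respectively; done 11 August 2018 — within the window.
Step 7 — 24 and 38 days from 11 August 2018 (when the final determination letter is issued) are 4 September 2018 and 18 September 2018 respectively; done 9 September 2018 — within the window.

None — every step was satisfied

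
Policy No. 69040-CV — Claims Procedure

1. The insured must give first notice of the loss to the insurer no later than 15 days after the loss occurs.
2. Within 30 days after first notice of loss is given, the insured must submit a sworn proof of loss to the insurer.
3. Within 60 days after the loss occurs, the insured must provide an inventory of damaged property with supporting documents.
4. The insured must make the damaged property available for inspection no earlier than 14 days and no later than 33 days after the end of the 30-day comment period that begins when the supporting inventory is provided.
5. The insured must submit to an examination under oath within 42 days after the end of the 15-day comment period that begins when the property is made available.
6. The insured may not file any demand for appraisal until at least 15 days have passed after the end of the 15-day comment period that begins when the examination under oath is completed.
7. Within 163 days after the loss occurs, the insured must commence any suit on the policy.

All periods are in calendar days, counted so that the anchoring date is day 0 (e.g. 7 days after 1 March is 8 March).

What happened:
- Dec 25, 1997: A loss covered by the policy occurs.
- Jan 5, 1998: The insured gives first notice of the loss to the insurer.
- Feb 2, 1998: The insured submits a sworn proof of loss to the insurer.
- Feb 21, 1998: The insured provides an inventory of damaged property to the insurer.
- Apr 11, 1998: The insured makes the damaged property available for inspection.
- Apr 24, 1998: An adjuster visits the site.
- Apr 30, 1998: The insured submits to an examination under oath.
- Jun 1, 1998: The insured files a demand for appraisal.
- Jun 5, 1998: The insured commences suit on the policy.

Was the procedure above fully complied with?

Yes

Step 1 — counting 15 days from Dec 25, 1997 (when the loss occurs) gives a deadline of Jan 9, 1998; completed Jan 5, 1998, before the deadline.
Step 2 — counting 30 days from Jan 5, 1998 (when first notice of loss is given) gives a deadline of Feb 4, 1998; Feb 2, 1998 is within that limit.
Step 3 — counting 60 days from Dec 25, 1997 (when the loss occurs) gives a deadline of Feb 23, 1998; done Feb 21, 1998 — timely.
Step 4 — 14 and 33 days from Mar 23, 1998 (end of the 30-day comment period, which began when the supporting inventory is provided on Feb 21, 1998) are Apr 6, 1998 and Apr 25, 1998 respectively; done Apr 11, 1998 — within the window.
Step 5 — counting 42 days from Apr 26, 1998 (end of the 15-day comment period, which began when the property is made available on Apr 11, 1998) gives a deadline of Jun 7, 1998; Apr 30, 1998 is within that limit.
Step 6 — must wait 15 days from May 15, 1998 (end of the 15-day comment period, which began when the examination under oath is completed on Apr 30, 1998), so not before May 30, 1998; done Jun 1, 1998 — permitted.
Step 7 — counting 163 days from Dec 25, 1997 (when the loss occurs) gives a deadline of Jun 6, 1998; completed Jun 5, 1998, before the deadline.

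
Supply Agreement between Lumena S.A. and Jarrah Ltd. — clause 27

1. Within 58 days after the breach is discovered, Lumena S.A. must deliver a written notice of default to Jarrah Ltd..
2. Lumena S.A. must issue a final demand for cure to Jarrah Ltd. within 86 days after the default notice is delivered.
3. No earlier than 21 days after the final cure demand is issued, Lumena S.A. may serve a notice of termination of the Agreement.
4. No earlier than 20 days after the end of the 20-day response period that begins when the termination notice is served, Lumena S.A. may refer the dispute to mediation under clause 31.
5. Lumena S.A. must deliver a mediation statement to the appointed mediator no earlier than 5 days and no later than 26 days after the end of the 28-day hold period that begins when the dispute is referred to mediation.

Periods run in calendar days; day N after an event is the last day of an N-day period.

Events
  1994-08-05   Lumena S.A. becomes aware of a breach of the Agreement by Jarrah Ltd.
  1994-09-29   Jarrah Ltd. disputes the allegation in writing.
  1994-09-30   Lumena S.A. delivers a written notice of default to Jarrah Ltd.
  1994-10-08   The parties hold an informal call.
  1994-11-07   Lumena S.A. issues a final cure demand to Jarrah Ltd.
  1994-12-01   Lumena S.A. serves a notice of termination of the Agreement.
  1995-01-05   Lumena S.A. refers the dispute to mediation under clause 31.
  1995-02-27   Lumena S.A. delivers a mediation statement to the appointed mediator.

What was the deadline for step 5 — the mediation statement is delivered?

The dispute is referred to mediation on 1995-01-05; the 28-day hold period therefore ends 1995-02-02, and step 5 runs from that date. The window is 5–26 days after 1995-02-02; it closes on 1995-02-28.

1995-02-28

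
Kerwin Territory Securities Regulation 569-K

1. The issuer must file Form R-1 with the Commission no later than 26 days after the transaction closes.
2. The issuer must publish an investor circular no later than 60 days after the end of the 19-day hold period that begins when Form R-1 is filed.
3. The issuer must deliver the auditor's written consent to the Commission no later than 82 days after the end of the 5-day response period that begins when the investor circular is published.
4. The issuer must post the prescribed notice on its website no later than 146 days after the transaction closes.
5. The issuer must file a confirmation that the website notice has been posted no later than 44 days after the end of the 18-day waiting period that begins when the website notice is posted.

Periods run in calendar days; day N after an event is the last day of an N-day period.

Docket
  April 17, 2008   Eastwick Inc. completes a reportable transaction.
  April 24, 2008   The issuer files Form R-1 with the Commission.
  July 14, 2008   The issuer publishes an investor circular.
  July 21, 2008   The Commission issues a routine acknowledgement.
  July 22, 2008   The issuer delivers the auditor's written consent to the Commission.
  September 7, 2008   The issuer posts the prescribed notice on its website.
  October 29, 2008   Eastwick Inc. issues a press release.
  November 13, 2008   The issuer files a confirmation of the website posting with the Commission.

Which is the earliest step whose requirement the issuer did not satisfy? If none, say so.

Step 1: 26 days after April 17, 2008 (when the transaction closes) is May 13, 2008; April 24, 2008 is within that limit.
Step 2: 60 days after May 13, 2008 (end of the 19-day hold period, which began when Form R-1 is filed on April 24, 2008) is July 12, 2008; July 14, 2008 misses that deadline by 2 days.
The procedure was therefore not followed at step 2.

Step 2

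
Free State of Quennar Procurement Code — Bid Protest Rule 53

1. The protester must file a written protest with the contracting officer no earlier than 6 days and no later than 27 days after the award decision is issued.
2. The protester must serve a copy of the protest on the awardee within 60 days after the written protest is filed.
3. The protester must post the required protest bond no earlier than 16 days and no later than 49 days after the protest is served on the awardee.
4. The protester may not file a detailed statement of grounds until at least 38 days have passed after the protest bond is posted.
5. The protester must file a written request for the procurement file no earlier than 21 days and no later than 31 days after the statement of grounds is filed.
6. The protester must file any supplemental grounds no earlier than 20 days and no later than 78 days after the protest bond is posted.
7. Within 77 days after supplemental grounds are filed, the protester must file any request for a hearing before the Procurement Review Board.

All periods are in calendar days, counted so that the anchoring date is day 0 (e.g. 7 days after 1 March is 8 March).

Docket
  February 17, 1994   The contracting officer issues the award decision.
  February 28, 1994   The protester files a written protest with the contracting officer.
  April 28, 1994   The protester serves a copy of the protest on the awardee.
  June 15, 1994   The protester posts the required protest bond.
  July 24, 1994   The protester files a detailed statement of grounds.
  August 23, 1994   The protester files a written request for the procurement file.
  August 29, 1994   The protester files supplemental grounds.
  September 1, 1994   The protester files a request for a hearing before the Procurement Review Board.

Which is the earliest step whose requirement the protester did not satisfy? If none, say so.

(1) the permitted window runs from February 17, 1994 + 6 = February 23, 1994 to February 17, 1994 + 27 = March 16, 1994; February 28, 1994 falls inside that range.
(2) due by February 28, 1994 + 60 days = April 29, 1994; April 28, 1994 is within that limit.
(3) the permitted window runs from April 28, 1994 + 16 = May 14, 1994 to April 28, 1994 + 49 = June 16, 1994; done June 15, 1994, which is between those dates.
(4) permitted from June 15, 1994 + 38 days = July 23, 1994 onward; done July 24, 1994 — permitted.
(5) the permitted window runs from July 24, 1994 + 21 = August 14, 1994 to July 24, 1994 + 31 = August 24, 1994; done August 23, 1994, which is between those dates.
(6) the permitted window runs from June 15, 1994 + 20 = July 5, 1994 to June 15, 1994 + 78 = September 1, 1994; done August 29, 1994 — within the window.
(7) due by August 29, 1994 + 77 days = November 14, 1994; done September 1, 1994 — timely.

None — every step was satisfied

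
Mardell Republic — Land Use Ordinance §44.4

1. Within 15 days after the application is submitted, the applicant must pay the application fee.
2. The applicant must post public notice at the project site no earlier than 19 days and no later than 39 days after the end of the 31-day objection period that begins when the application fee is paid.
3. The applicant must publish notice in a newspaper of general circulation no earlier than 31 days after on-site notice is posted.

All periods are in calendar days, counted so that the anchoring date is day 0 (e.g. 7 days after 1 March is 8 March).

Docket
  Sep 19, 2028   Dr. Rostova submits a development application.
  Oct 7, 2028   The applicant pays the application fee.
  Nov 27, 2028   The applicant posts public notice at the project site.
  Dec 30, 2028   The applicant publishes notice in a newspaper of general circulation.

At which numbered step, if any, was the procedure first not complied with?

Step 1: 15 days after Sep 19, 2028 (when the application is submitted) is Oct 4, 2028; not done until Oct 7, 2028, 3 days after the deadline.

Step 1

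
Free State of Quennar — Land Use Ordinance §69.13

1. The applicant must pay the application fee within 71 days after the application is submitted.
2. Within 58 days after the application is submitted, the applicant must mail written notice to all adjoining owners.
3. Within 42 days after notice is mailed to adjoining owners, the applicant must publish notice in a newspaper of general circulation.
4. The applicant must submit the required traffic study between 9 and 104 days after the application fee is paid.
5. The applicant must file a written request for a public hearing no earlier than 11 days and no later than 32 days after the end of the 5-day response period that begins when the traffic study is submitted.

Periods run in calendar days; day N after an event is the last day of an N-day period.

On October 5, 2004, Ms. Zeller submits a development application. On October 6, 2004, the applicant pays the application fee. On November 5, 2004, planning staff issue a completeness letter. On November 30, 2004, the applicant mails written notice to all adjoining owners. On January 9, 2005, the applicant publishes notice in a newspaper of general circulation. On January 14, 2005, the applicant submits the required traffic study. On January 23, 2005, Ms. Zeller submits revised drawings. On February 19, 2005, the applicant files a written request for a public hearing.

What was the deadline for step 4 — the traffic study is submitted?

Step 4 runs from October 6, 2004, when the application fee is paid. The window is 9–104 days after October 6, 2004; it closes on January 18, 2005.

January 18, 2005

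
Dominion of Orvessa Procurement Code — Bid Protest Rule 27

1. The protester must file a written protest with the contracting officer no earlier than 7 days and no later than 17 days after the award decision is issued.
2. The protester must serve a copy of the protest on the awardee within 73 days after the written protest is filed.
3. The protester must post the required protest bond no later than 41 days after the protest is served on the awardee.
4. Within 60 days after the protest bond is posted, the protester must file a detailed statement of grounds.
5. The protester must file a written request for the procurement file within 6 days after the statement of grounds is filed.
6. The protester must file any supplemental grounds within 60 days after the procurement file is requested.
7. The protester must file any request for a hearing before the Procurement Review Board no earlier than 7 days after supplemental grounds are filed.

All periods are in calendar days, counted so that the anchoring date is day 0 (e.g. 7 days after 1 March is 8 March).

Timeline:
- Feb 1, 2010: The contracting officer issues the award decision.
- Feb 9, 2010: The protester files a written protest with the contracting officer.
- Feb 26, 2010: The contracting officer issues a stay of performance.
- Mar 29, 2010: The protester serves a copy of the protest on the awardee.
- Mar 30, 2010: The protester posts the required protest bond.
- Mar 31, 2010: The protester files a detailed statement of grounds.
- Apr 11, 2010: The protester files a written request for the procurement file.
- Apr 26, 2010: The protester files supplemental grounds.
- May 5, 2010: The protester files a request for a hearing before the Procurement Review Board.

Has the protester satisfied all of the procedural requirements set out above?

No

(1) the permitted window runs from Feb 1, 2010 + 7 = Feb 8, 2010 to Feb 1, 2010 + 17 = Feb 18, 2010; done Feb 9, 2010 — within the window.
(2) due by Feb 9, 2010 + 73 days = Apr 23, 2010; done Mar 29, 2010 — timely.
(3) due by Mar 29, 2010 + 41 days = May 9, 2010; completed Mar 30, 2010, before the deadline.
(4) due by Mar 30, 2010 + 60 days = May 29, 2010; Mar 31, 2010 is within that limit.
(5) due by Mar 31, 2010 + 6 days = Apr 6, 2010; not done until Apr 11, 2010, 5 days after the deadline.
The analysis stops there.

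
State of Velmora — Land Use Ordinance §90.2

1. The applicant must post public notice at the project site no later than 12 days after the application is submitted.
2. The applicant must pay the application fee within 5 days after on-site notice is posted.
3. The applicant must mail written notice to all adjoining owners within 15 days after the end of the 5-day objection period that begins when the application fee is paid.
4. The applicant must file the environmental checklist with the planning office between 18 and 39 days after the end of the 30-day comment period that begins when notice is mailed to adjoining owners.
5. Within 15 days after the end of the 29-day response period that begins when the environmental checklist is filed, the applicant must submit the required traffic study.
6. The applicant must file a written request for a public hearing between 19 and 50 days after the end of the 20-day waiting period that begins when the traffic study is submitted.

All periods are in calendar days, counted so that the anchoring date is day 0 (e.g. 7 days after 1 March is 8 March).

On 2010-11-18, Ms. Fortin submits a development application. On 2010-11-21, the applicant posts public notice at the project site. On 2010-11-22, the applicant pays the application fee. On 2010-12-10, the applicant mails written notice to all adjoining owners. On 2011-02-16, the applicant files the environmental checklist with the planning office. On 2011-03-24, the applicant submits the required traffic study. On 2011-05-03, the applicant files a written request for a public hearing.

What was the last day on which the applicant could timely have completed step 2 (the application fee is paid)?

2010-11-26

Step 2 runs from 2010-11-21, when on-site notice is posted. 5 days after 2010-11-21 is 2010-11-26.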